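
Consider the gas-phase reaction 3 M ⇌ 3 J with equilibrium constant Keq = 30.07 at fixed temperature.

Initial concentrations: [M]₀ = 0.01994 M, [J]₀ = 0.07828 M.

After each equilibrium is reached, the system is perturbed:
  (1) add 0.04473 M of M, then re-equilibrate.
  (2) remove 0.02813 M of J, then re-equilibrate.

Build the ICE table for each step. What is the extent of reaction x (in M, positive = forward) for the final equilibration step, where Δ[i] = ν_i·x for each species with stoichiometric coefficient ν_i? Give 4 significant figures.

x = 0.002282 M

Q₀ = 60.5 vs Keq = 30.07 ⇒ Q>K, reverse
Step 1:
                   M          J
  I          0.01994    0.07828
  C          0.00396   -0.00396
  E           0.0239    0.07432
  solve Keq expr → x = -0.00132; check Q = 30.07
Then add 0.04473 M of M.
Step 2:
                   M          J
  I          0.06863    0.07432
  C         -0.03385    0.03385
  E          0.03478     0.1082
  solve Keq expr → x = 0.01128; check Q = 30.07
Then remove 0.02813 M of J.
Step 3:
                   M          J
  I          0.03478    0.08004
  C        -0.006845   0.006845
  E          0.02794    0.08688
  solve Keq expr → x = 0.002282; check Q = 30.07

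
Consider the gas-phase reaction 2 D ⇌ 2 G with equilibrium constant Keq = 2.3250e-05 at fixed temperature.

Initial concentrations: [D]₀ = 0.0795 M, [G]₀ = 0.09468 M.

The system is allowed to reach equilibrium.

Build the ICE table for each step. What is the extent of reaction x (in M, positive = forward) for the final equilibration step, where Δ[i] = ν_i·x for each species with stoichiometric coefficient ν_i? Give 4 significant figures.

x = -0.04692 M

Q₀ = 1.418 vs Keq = 2.3250e-05 ⇒ Q>K, reverse
Step 1:
                    D           G
  init         0.0795     0.09468
  Δ           0.09384    -0.09384
  eq           0.1733  8.3584e-04
  solve Keq expr → x = -0.04692; check Q = 2.3250e-05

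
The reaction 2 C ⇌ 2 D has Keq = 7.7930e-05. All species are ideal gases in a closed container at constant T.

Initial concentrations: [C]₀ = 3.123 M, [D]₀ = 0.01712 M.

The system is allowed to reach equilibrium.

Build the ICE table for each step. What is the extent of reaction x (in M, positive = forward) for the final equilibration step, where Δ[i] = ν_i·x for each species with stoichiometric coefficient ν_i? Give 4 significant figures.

Q₀ = 3.0051e-05 vs Keq = 7.7930e-05 ⇒ Q<K, forward
Step 1:
                   C          D
  Initial      3.123    0.01712
  Change    -0.01036    0.01036
  Equil        3.113    0.02748
  solve Keq expr → x = 0.005179; check Q = 7.7930e-05

x = 0.005179 M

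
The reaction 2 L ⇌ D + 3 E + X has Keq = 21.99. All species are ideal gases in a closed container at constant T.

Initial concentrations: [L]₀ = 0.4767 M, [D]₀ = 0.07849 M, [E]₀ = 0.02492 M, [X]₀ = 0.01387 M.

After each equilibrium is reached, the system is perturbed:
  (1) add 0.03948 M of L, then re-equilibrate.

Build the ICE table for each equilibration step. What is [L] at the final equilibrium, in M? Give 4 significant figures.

Q₀ = 7.4139e-08 vs Keq = 21.99 ⇒ Q<K, forward
Step 1:
                    L           D           E           X
  init         0.4767     0.07849     0.02492     0.01387
  Δ           -0.4441       0.222      0.6661       0.222
  eq          0.03262      0.3005       0.691      0.2359
  solve Keq expr → x = 0.222; check Q = 21.99
Then add 0.03948 M of L.
Step 2:
                    L           D           E           X
  init         0.0721      0.3005       0.691      0.2359
  Δ          -0.03355     0.01678     0.05033     0.01678
  eq          0.03855      0.3173      0.7414      0.2527
  solve Keq expr → x = 0.01678; check Q = 21.99

[L]_eq = 0.03855 M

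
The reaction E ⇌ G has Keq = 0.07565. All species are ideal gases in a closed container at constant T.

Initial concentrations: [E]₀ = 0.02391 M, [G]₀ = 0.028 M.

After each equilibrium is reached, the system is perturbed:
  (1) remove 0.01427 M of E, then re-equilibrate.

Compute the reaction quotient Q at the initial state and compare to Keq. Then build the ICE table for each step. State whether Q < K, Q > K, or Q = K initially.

Q₀ = 1.171; Q > K (proceeds reverse)

Q₀ = 1.171 vs Keq = 0.07565 ⇒ Q>K, reverse
Step 1:
                    E           G
  I           0.02391       0.028
  C           0.02435    -0.02435
  E           0.04826    0.003651
  solve Keq expr → x = -0.02435; check Q = 0.07565
Then remove 0.01427 M of E.
Step 2:
                    E           G
  I           0.03399    0.003651
  C          0.001004   -0.001004
  E           0.03499    0.002647
  solve Keq expr → x = -0.001004; check Q = 0.07565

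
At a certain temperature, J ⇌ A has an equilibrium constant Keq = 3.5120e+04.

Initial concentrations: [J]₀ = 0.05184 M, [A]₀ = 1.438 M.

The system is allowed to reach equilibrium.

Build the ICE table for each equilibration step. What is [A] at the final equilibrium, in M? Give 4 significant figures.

Q₀ = 27.74 vs Keq = 3.5120e+04 ⇒ Q<K, forward
Step 1:
                   J          A
  I          0.05184      1.438
  C          -0.0518     0.0518
  E       4.2420e-05       1.49
  solve Keq expr → x = 0.0518; check Q = 3.5120e+04

[A]_eq = 1.49 M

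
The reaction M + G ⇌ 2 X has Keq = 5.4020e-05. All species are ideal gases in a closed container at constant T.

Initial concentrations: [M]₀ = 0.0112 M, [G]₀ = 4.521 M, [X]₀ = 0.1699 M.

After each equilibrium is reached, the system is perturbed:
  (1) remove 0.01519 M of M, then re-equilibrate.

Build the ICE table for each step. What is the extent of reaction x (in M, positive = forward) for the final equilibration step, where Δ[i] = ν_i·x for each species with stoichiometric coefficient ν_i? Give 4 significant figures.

x = -2.0136e-04 M

Q₀ = 0.5701 vs Keq = 5.4020e-05 ⇒ Q>K, reverse
Step 1:
                    M           G           X
  Initial      0.0112       4.521      0.1699
  Change      0.08254     0.08254     -0.1651
  Equil       0.09374       4.604    0.004828
  solve Keq expr → x = -0.08254; check Q = 5.4020e-05
Then remove 0.01519 M of M.
Step 2:
                    M           G           X
  Initial     0.07855       4.604    0.004828
  Change   2.0136e-04  2.0136e-04 -4.0272e-04
  Equil       0.07875       4.604    0.004425
  solve Keq expr → x = -2.0136e-04; check Q = 5.4020e-05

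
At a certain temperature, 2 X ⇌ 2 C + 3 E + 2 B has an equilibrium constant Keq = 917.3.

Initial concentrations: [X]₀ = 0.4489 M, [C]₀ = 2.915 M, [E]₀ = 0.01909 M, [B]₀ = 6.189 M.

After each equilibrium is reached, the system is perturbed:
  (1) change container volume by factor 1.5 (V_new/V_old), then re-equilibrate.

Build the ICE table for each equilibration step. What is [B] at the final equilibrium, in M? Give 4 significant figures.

[B]_eq = 4.358 M

Q₀ = 0.01124 vs Keq = 917.3 ⇒ Q<K, forward
Step 1:
                    X           C           E           B
  init         0.4489       2.915     0.01909       6.189
  Δ           -0.2658      0.2658      0.3987      0.2658
  eq           0.1831       3.181      0.4178       6.455
  solve Keq expr → x = 0.1329; check Q = 917.3
Then change container volume by factor 1.5 (V_new/V_old).
Step 2:
                    X           C           E           B
  init         0.1221       2.121      0.2785       4.303
  Δ          -0.05442     0.05442     0.08162     0.05442
  eq          0.06764       2.175      0.3602       4.358
  solve Keq expr → x = 0.02721; check Q = 917.3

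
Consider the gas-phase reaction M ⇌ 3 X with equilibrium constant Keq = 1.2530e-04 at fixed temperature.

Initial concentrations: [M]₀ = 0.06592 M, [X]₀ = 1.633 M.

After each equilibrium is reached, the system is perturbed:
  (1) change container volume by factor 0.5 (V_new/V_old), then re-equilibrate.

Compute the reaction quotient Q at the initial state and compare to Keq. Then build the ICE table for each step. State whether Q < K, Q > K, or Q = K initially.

Q₀ = 66.06; Q > K (proceeds reverse)

Q₀ = 66.06 vs Keq = 1.2530e-04 ⇒ Q>K, reverse
Step 1:
                   M          X
  I          0.06592      1.633
  C           0.5303     -1.591
  E           0.5962    0.04212
  solve Keq expr → x = -0.5303; check Q = 1.2530e-04
Then change container volume by factor 0.5 (V_new/V_old).
Step 2:
                   M          X
  I            1.192    0.08423
  C          0.01034   -0.03102
  E            1.203    0.05322
  solve Keq expr → x = -0.01034; check Q = 1.2530e-04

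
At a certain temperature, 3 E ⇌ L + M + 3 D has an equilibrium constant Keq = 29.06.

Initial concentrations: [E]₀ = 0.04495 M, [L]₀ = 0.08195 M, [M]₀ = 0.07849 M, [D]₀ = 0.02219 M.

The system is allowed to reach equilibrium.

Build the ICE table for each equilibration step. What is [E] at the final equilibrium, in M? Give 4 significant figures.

[E]_eq = 0.004224 M

Q₀ = 7.7383e-04 vs Keq = 29.06 ⇒ Q<K, forward
Step 1:
                    E           L           M           D
  Initial     0.04495     0.08195     0.07849     0.02219
  Change     -0.04073     0.01358     0.01358     0.04073
  Equil      0.004224     0.09553     0.09207     0.06292
  solve Keq expr → x = 0.01358; check Q = 29.06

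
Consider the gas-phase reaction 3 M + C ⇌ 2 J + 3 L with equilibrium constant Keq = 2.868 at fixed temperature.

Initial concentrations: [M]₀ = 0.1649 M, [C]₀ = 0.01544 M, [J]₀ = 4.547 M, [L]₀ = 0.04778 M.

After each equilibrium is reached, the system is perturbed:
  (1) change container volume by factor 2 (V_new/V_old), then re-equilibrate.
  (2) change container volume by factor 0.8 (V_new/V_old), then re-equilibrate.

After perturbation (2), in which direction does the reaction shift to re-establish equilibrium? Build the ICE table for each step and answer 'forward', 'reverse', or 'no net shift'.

Direction: reverse

Q₀ = 32.57 vs Keq = 2.868 ⇒ Q>K, reverse
Step 1:
                  M         C         J         L
  Initial    0.1649   0.01544     4.547   0.04778
  Change    0.02067  0.006891  -0.01378  -0.02067
  Equil      0.1856   0.02233     4.533   0.02711
  solve Keq expr → x = -0.006891; check Q = 2.868
Then change container volume by factor 2 (V_new/V_old).
Step 2:
                  M         C         J         L
  Initial   0.09279   0.01117     2.267   0.01355
  Change  -0.002596 -8.6544e-04  0.001731  0.002596
  Equil     0.09019    0.0103     2.268   0.01615
  solve Keq expr → x = 8.6544e-04; check Q = 2.868
Then change container volume by factor 0.8 (V_new/V_old).
Step 3:
                  M         C         J         L
  Initial    0.1127   0.01288     2.835   0.02019
  Change   0.001087 3.6240e-04 -7.2480e-04 -0.001087
  Equil      0.1138   0.01324     2.835    0.0191
  solve Keq expr → x = -3.6240e-04; check Q = 2.868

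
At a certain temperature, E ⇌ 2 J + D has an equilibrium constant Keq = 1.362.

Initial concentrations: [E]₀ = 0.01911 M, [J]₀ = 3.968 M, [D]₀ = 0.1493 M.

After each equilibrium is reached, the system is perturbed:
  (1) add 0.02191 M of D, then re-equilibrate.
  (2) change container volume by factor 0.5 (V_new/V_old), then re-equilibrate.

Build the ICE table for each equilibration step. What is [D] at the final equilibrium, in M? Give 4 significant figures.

[D]_eq = 0.009562 M

Q₀ = 123 vs Keq = 1.362 ⇒ Q>K, reverse
Step 1:
                   E          J          D
  I          0.01911      3.968     0.1493
  C           0.1341    -0.2681    -0.1341
  E           0.1532        3.7    0.01524
  solve Keq expr → x = -0.1341; check Q = 1.362
Then add 0.02191 M of D.
Step 2:
                   E          J          D
  I           0.1532        3.7    0.03715
  C          0.01959   -0.03918   -0.01959
  E           0.1728      3.661    0.01756
  solve Keq expr → x = -0.01959; check Q = 1.362
Then change container volume by factor 0.5 (V_new/V_old).
Step 3:
                   E          J          D
  I           0.3455      7.321    0.03512
  C          0.02556   -0.05111   -0.02556
  E           0.3711       7.27   0.009562
  solve Keq expr → x = -0.02556; check Q = 1.362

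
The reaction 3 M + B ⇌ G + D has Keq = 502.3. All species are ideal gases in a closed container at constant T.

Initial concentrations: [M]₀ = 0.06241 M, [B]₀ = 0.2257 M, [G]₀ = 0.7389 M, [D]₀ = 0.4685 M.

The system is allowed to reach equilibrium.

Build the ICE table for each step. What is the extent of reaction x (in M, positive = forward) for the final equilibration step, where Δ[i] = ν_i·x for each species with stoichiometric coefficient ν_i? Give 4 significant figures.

x = -0.02457 M

Q₀ = 6310 vs Keq = 502.3 ⇒ Q>K, reverse
Step 1:
                   M          B          G          D
  I          0.06241     0.2257     0.7389     0.4685
  C          0.07372    0.02457   -0.02457   -0.02457
  E           0.1361     0.2503     0.7143     0.4439
  solve Keq expr → x = -0.02457; check Q = 502.3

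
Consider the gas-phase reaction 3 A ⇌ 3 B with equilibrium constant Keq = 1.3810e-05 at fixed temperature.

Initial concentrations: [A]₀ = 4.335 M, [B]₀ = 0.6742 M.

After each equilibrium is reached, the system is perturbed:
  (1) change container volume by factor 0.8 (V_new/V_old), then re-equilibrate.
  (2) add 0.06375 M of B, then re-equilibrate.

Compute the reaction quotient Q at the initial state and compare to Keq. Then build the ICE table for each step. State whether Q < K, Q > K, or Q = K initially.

Q₀ = 0.003762; Q > K (proceeds reverse)

Q₀ = 0.003762 vs Keq = 1.3810e-05 ⇒ Q>K, reverse
Step 1:
                   A          B
  init         4.335     0.6742
  Δ           0.5568    -0.5568
  eq           4.892     0.1174
  solve Keq expr → x = -0.1856; check Q = 1.3810e-05
Then change container volume by factor 0.8 (V_new/V_old).
Step 2:
                   A          B
  init         6.115     0.1467
  Δ                0          0
  eq           6.115     0.1467
  solve Keq expr → x = 0; check Q = 1.3810e-05
Then add 0.06375 M of B.
Step 3:
                   A          B
  init         6.115     0.2105
  Δ          0.06226   -0.06226
  eq           6.177     0.1482
  solve Keq expr → x = -0.02075; check Q = 1.3810e-05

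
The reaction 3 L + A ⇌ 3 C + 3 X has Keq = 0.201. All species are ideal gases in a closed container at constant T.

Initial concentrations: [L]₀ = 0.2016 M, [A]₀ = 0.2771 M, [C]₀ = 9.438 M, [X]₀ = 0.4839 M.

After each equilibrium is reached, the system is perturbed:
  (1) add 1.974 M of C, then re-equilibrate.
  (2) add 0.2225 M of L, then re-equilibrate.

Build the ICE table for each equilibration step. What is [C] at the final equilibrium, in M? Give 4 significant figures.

Q₀ = 4.1956e+04 vs Keq = 0.201 ⇒ Q>K, reverse
Step 1:
                   L          A          C          X
  Initial     0.2016     0.2771      9.438     0.4839
  Change      0.4518     0.1506    -0.4518    -0.4518
  Equil       0.6534     0.4277      8.986    0.03209
  solve Keq expr → x = -0.1506; check Q = 0.201
Then add 1.974 M of C.
Step 2:
                   L          A          C          X
  Initial     0.6534     0.4277      10.96    0.03209
  Change    0.005507   0.001836  -0.005507  -0.005507
  Equil       0.6589     0.4295      10.95    0.02658
  solve Keq expr → x = -0.001836; check Q = 0.201
Then add 0.2225 M of L.
Step 3:
                   L          A          C          X
  Initial     0.8814     0.4295      10.95    0.02658
  Change   -0.008528  -0.002843   0.008528   0.008528
  Equil       0.8729     0.4267      10.96    0.03511
  solve Keq expr → x = 0.002843; check Q = 0.201

[C]_eq = 10.96 M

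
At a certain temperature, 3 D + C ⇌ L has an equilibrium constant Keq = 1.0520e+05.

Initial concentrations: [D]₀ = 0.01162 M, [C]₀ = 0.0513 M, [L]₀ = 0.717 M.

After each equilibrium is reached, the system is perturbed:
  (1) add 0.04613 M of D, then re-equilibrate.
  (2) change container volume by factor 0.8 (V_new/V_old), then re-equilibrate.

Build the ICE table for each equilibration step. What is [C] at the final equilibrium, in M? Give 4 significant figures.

[C]_eq = 0.05772 M

Q₀ = 8.9081e+06 vs Keq = 1.0520e+05 ⇒ Q>K, reverse
Step 1:
                   D          C          L
  init       0.01162     0.0513      0.717
  Δ          0.03571     0.0119    -0.0119
  eq         0.04733     0.0632     0.7051
  solve Keq expr → x = -0.0119; check Q = 1.0520e+05
Then add 0.04613 M of D.
Step 2:
                   D          C          L
  init       0.09346     0.0632     0.7051
  Δ         -0.04171    -0.0139     0.0139
  eq         0.05175     0.0493      0.719
  solve Keq expr → x = 0.0139; check Q = 1.0520e+05
Then change container volume by factor 0.8 (V_new/V_old).
Step 3:
                   D          C          L
  init       0.06469    0.06163     0.8987
  Δ         -0.01172  -0.003907   0.003907
  eq         0.05297    0.05772     0.9027
  solve Keq expr → x = 0.003907; check Q = 1.0520e+05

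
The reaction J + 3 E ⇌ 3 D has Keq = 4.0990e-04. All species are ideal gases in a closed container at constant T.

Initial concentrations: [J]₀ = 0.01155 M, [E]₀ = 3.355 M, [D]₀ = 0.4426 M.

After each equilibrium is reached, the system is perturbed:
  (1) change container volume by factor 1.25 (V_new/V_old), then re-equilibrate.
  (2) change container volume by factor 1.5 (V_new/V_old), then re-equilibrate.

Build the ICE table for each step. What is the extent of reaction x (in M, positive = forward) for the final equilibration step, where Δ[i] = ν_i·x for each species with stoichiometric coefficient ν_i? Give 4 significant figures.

Q₀ = 0.1988 vs Keq = 4.0990e-04 ⇒ Q>K, reverse
Step 1:
                    J           E           D
  init        0.01155       3.355      0.4426
  Δ            0.1034      0.3102     -0.3102
  eq            0.115       3.665      0.1324
  solve Keq expr → x = -0.1034; check Q = 4.0990e-04
Then change container volume by factor 1.25 (V_new/V_old).
Step 2:
                    J           E           D
  init        0.09196       2.932      0.1059
  Δ          0.002197    0.006592   -0.006592
  eq          0.09416       2.939     0.09932
  solve Keq expr → x = -0.002197; check Q = 4.0990e-04
Then change container volume by factor 1.5 (V_new/V_old).
Step 3:
                    J           E           D
  init        0.06277       1.959     0.06621
  Δ          0.002467    0.007401   -0.007401
  eq          0.06524       1.967     0.05881
  solve Keq expr → x = -0.002467; check Q = 4.0990e-04

x = -0.002467 M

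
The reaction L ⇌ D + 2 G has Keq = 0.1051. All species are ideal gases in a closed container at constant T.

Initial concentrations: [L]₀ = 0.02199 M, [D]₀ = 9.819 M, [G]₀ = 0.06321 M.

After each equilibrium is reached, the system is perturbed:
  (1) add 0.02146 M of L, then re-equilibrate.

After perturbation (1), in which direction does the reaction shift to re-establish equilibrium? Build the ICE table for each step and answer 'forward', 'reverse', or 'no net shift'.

Q₀ = 1.784 vs Keq = 0.1051 ⇒ Q>K, reverse
Step 1:
                  L         D         G
  I         0.02199     9.819   0.06321
  C         0.02088  -0.02088  -0.04177
  E         0.04287     9.798   0.02144
  solve Keq expr → x = -0.02088; check Q = 0.1051
Then add 0.02146 M of L.
Step 2:
                  L         D         G
  I         0.06433     9.798   0.02144
  C       -0.002186  0.002186  0.004371
  E         0.06215       9.8   0.02582
  solve Keq expr → x = 0.002186; check Q = 0.1051

Direction: forward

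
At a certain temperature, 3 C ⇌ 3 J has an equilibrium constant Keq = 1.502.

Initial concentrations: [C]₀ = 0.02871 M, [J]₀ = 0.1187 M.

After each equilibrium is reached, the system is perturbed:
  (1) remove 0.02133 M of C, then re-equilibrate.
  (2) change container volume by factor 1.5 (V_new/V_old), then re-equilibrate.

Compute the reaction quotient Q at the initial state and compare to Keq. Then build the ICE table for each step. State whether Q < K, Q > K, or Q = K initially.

Q₀ = 70.67; Q > K (proceeds reverse)

Q₀ = 70.67 vs Keq = 1.502 ⇒ Q>K, reverse
Step 1:
                    C           J
  init        0.02871      0.1187
  Δ           0.04001    -0.04001
  eq          0.06872     0.07869
  solve Keq expr → x = -0.01334; check Q = 1.502
Then remove 0.02133 M of C.
Step 2:
                    C           J
  init        0.04739     0.07869
  Δ           0.01139    -0.01139
  eq          0.05877     0.06731
  solve Keq expr → x = -0.003796; check Q = 1.502
Then change container volume by factor 1.5 (V_new/V_old).
Step 3:
                    C           J
  init        0.03918     0.04487
  Δ                 0           0
  eq          0.03918     0.04487
  solve Keq expr → x = 0; check Q = 1.502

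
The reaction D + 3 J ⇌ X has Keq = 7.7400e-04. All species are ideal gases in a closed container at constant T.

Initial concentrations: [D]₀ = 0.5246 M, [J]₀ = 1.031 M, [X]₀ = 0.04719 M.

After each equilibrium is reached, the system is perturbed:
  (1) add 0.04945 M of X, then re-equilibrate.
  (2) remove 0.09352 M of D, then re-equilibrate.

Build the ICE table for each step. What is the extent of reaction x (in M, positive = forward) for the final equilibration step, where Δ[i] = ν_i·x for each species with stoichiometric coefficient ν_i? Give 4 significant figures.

x = -1.6425e-04 M

Q₀ = 0.08208 vs Keq = 7.7400e-04 ⇒ Q>K, reverse
Step 1:
                  D         J         X
  I          0.5246     1.031   0.04719
  C         0.04648    0.1394  -0.04648
  E          0.5711      1.17 7.0875e-04
  solve Keq expr → x = -0.04648; check Q = 7.7400e-04
Then add 0.04945 M of X.
Step 2:
                  D         J         X
  I          0.5711      1.17   0.05016
  C         0.04906    0.1472  -0.04906
  E          0.6201     1.318  0.001098
  solve Keq expr → x = -0.04906; check Q = 7.7400e-04
Then remove 0.09352 M of D.
Step 3:
                  D         J         X
  I          0.5266     1.318  0.001098
  C       1.6425e-04 4.9274e-04 -1.6425e-04
  E          0.5268     1.318 9.3377e-04
  solve Keq expr → x = -1.6425e-04; check Q = 7.7400e-04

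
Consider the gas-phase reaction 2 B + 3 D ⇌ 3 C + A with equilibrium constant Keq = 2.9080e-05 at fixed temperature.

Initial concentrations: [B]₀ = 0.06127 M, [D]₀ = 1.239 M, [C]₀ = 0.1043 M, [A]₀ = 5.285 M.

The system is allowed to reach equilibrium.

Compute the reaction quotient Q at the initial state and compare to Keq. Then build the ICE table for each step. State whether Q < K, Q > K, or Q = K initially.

Q₀ = 0.8398 vs Keq = 2.9080e-05 ⇒ Q>K, reverse
Step 1:
                   B          D          C          A
  init       0.06127      1.239     0.1043      5.285
  Δ          0.06555    0.09833   -0.09833   -0.03278
  eq          0.1268      1.337   0.005972      5.252
  solve Keq expr → x = -0.03278; check Q = 2.9080e-05

Q₀ = 0.8398; Q > K (proceeds reverse)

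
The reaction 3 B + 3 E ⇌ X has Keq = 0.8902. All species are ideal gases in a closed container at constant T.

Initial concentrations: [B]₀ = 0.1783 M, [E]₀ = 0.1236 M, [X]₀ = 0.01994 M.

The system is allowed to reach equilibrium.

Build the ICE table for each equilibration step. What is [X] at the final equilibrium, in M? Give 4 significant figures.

[X]_eq = 7.3694e-05 M

Q₀ = 1863 vs Keq = 0.8902 ⇒ Q>K, reverse
Step 1:
                    B           E           X
  Initial      0.1783      0.1236     0.01994
  Change       0.0596      0.0596    -0.01987
  Equil        0.2379      0.1832  7.3694e-05
  solve Keq expr → x = -0.01987; check Q = 0.8902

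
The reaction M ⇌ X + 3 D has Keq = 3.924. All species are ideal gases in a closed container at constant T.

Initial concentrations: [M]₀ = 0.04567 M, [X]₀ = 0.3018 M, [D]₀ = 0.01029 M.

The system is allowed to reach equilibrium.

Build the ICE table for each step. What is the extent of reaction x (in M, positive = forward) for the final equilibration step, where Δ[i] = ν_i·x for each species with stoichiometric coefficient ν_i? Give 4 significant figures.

Q₀ = 7.2000e-06 vs Keq = 3.924 ⇒ Q<K, forward
Step 1:
                    M           X           D
  I           0.04567      0.3018     0.01029
  C          -0.04539     0.04539      0.1362
  E        2.7800e-04      0.3472      0.1465
  solve Keq expr → x = 0.04539; check Q = 3.924

x = 0.04539 M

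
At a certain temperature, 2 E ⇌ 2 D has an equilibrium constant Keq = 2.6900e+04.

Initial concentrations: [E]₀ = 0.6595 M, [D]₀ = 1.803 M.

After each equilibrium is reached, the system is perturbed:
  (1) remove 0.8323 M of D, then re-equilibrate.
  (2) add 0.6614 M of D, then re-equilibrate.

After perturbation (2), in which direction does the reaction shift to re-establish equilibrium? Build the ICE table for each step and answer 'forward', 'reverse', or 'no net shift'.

Direction: reverse

Q₀ = 7.474 vs Keq = 2.6900e+04 ⇒ Q<K, forward
Step 1:
                   E          D
  I           0.6595      1.803
  C          -0.6446     0.6446
  E          0.01492      2.448
  solve Keq expr → x = 0.3223; check Q = 2.6900e+04
Then remove 0.8323 M of D.
Step 2:
                   E          D
  I          0.01492      1.615
  C        -0.005044   0.005044
  E         0.009879       1.62
  solve Keq expr → x = 0.002522; check Q = 2.6900e+04
Then add 0.6614 M of D.
Step 3:
                   E          D
  I         0.009879      2.282
  C         0.004008  -0.004008
  E          0.01389      2.278
  solve Keq expr → x = -0.002004; check Q = 2.6900e+04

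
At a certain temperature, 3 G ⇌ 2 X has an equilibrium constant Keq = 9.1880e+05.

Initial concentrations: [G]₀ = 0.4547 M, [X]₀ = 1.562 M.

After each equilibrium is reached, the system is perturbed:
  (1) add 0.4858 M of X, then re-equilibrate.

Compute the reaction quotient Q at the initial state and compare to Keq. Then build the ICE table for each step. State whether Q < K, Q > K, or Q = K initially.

Q₀ = 25.95; Q < K (proceeds forward)

Q₀ = 25.95 vs Keq = 9.1880e+05 ⇒ Q<K, forward
Step 1:
                    G           X
  Initial      0.4547       1.562
  Change      -0.4392      0.2928
  Equil       0.01553       1.855
  solve Keq expr → x = 0.1464; check Q = 9.1880e+05
Then add 0.4858 M of X.
Step 2:
                    G           X
  Initial     0.01553       2.341
  Change     0.002596   -0.001731
  Equil       0.01812       2.339
  solve Keq expr → x = -8.6536e-04; check Q = 9.1880e+05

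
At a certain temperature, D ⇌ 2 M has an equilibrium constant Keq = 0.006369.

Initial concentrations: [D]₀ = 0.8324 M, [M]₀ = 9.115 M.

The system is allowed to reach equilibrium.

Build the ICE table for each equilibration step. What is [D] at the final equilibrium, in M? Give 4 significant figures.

Q₀ = 99.81 vs Keq = 0.006369 ⇒ Q>K, reverse
Step 1:
                  D         M
  I          0.8324     9.115
  C           4.466    -8.931
  E           5.298    0.1837
  solve Keq expr → x = -4.466; check Q = 0.006369

[D]_eq = 5.298 M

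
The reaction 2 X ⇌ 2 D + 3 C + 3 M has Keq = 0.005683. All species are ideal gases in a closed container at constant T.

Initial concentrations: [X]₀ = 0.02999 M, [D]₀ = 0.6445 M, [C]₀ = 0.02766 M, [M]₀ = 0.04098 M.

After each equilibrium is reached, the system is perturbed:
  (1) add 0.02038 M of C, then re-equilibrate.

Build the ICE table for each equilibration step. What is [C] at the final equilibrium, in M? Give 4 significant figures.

Q₀ = 6.7261e-07 vs Keq = 0.005683 ⇒ Q<K, forward
Step 1:
                   X          D          C          M
  init       0.02999     0.6445    0.02766    0.04098
  Δ         -0.02643    0.02643    0.03965    0.03965
  eq        0.003558     0.6709    0.06731    0.08063
  solve Keq expr → x = 0.01322; check Q = 0.005683
Then add 0.02038 M of C.
Step 2:
                   X          D          C          M
  init      0.003558     0.6709    0.08769    0.08063
  Δ          0.00135   -0.00135  -0.002024  -0.002024
  eq        0.004908     0.6696    0.08566     0.0786
  solve Keq expr → x = -6.7478e-04; check Q = 0.005683

[C]_eq = 0.08566 M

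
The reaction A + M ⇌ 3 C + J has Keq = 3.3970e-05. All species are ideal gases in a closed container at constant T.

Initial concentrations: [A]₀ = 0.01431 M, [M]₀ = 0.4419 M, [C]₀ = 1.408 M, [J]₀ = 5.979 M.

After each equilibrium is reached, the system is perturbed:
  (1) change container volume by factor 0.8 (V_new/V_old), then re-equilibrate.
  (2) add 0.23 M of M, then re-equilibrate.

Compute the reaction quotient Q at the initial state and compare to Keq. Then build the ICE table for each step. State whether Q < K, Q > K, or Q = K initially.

Q₀ = 2639 vs Keq = 3.3970e-05 ⇒ Q>K, reverse
Step 1:
                   A          M          C          J
  init       0.01431     0.4419      1.408      5.979
  Δ           0.4647     0.4647     -1.394    -0.4647
  eq           0.479     0.9066    0.01388      5.514
  solve Keq expr → x = -0.4647; check Q = 3.3970e-05
Then change container volume by factor 0.8 (V_new/V_old).
Step 2:
                   A          M          C          J
  init        0.5988      1.133    0.01735      6.893
  Δ       7.9597e-04 7.9597e-04  -0.002388 -7.9597e-04
  eq          0.5996      1.134    0.01496      6.892
  solve Keq expr → x = -7.9597e-04; check Q = 3.3970e-05
Then add 0.23 M of M.
Step 3:
                   A          M          C          J
  init        0.5996      1.364    0.01496      6.892
  Δ       -3.1528e-04 -3.1528e-04 9.4583e-04 3.1528e-04
  eq          0.5993      1.364    0.01591      6.892
  solve Keq expr → x = 3.1528e-04; check Q = 3.3970e-05

Q₀ = 2639; Q > K (proceeds reverse)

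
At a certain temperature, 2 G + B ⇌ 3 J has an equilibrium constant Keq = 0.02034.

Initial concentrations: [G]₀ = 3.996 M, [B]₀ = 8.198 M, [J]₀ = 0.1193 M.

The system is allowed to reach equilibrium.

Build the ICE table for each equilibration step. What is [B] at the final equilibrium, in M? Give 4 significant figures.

Q₀ = 1.2971e-05 vs Keq = 0.02034 ⇒ Q<K, forward
Step 1:
                  G         B         J
  I           3.996     8.198    0.1193
  C         -0.7182   -0.3591     1.077
  E           3.278     7.839     1.197
  solve Keq expr → x = 0.3591; check Q = 0.02034

[B]_eq = 7.839 M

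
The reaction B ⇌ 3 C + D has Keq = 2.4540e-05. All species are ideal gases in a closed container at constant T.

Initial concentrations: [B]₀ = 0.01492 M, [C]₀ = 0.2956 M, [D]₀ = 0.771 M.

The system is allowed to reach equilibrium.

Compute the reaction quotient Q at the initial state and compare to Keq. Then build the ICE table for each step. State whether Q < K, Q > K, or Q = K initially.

Q₀ = 1.335 vs Keq = 2.4540e-05 ⇒ Q>K, reverse
Step 1:
                   B          C          D
  init       0.01492     0.2956      0.771
  Δ          0.09328    -0.2798   -0.09328
  eq          0.1082    0.01576     0.6777
  solve Keq expr → x = -0.09328; check Q = 2.4540e-05

Q₀ = 1.335; Q > K (proceeds reverse)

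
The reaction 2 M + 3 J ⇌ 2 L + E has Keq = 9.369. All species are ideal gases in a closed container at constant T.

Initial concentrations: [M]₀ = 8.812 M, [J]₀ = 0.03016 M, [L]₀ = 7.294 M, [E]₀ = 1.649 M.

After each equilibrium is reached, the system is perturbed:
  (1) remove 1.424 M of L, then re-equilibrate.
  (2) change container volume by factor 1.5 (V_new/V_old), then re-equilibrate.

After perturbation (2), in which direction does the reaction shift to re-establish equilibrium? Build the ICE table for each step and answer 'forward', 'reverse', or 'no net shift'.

Q₀ = 4.1182e+04 vs Keq = 9.369 ⇒ Q>K, reverse
Step 1:
                    M           J           L           E
  Initial       8.812     0.03016       7.294       1.649
  Change       0.2846      0.4269     -0.2846     -0.1423
  Equil         9.097      0.4571       7.009       1.507
  solve Keq expr → x = -0.1423; check Q = 9.369
Then remove 1.424 M of L.
Step 2:
                    M           J           L           E
  Initial       9.097      0.4571       5.585       1.507
  Change     -0.03965    -0.05948     0.03965     0.01983
  Equil         9.057      0.3976       5.625       1.527
  solve Keq expr → x = 0.01983; check Q = 9.369
Then change container volume by factor 1.5 (V_new/V_old).
Step 3:
                    M           J           L           E
  Initial       6.038      0.2651        3.75       1.018
  Change      0.04967     0.07451    -0.04967    -0.02484
  Equil         6.088      0.3396         3.7      0.9928
  solve Keq expr → x = -0.02484; check Q = 9.369

Direction: reverse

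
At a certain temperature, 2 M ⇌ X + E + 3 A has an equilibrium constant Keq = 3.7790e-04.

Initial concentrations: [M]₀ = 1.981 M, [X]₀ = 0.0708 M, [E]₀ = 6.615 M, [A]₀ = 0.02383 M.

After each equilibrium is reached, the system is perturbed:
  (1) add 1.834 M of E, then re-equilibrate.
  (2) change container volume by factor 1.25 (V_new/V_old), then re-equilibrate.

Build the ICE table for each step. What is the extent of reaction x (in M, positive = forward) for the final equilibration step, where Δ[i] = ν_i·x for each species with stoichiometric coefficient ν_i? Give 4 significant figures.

x = 0.006585 M

Q₀ = 1.6150e-06 vs Keq = 3.7790e-04 ⇒ Q<K, forward
Step 1:
                    M           X           E           A
  I             1.981      0.0708       6.615     0.02383
  C          -0.06791     0.03395     0.03395      0.1019
  E             1.913      0.1048       6.649      0.1257
  solve Keq expr → x = 0.03395; check Q = 3.7790e-04
Then add 1.834 M of E.
Step 2:
                    M           X           E           A
  I             1.913      0.1048       8.483      0.1257
  C          0.005664   -0.002832   -0.002832   -0.008496
  E             1.919      0.1019        8.48      0.1172
  solve Keq expr → x = -0.002832; check Q = 3.7790e-04
Then change container volume by factor 1.25 (V_new/V_old).
Step 3:
                    M           X           E           A
  I             1.535     0.08154       6.784     0.09376
  C          -0.01317    0.006585    0.006585     0.01975
  E             1.522     0.08812       6.791      0.1135
  solve Keq expr → x = 0.006585; check Q = 3.7790e-04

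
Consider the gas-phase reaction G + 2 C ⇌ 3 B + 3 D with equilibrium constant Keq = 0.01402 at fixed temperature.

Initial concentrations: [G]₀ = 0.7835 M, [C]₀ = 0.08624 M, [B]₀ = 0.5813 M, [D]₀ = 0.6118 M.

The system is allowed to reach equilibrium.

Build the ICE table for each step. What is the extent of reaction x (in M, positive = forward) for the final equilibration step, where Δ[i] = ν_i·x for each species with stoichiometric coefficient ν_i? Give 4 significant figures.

Q₀ = 7.719 vs Keq = 0.01402 ⇒ Q>K, reverse
Step 1:
                   G          C          B          D
  init        0.7835    0.08624     0.5813     0.6118
  Δ          0.09453     0.1891    -0.2836    -0.2836
  eq           0.878     0.2753     0.2977     0.3282
  solve Keq expr → x = -0.09453; check Q = 0.01402

x = -0.09453 M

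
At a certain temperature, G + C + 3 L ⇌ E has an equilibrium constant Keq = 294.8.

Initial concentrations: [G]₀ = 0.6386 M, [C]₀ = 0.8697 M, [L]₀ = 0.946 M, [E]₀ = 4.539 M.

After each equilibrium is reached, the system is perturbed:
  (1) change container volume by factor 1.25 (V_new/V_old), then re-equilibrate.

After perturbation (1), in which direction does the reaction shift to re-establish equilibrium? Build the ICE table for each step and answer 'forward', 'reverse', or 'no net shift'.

Q₀ = 9.654 vs Keq = 294.8 ⇒ Q<K, forward
Step 1:
                  G         C         L         E
  init       0.6386    0.8697     0.946     4.539
  Δ         -0.1904   -0.1904   -0.5711    0.1904
  eq         0.4482    0.6793    0.3749     4.729
  solve Keq expr → x = 0.1904; check Q = 294.8
Then change container volume by factor 1.25 (V_new/V_old).
Step 2:
                  G         C         L         E
  init       0.3586    0.5435    0.2999     3.783
  Δ         0.02868   0.02868   0.08603  -0.02868
  eq         0.3873    0.5721    0.3859     3.755
  solve Keq expr → x = -0.02868; check Q = 294.8

Direction: reverse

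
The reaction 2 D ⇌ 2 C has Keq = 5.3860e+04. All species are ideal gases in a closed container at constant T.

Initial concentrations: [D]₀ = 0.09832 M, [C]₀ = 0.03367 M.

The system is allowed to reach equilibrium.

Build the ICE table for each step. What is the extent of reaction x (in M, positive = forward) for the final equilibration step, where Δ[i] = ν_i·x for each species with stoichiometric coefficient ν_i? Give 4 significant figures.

x = 0.04888 M

Q₀ = 0.1173 vs Keq = 5.3860e+04 ⇒ Q<K, forward
Step 1:
                    D           C
  init        0.09832     0.03367
  Δ          -0.09775     0.09775
  eq       5.6629e-04      0.1314
  solve Keq expr → x = 0.04888; check Q = 5.3860e+04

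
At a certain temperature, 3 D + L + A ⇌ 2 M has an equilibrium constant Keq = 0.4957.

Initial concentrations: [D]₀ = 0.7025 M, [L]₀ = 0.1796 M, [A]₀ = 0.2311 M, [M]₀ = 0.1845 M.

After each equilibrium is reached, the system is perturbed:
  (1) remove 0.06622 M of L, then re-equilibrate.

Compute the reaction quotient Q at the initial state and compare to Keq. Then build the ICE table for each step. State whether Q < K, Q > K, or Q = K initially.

Q₀ = 2.366 vs Keq = 0.4957 ⇒ Q>K, reverse
Step 1:
                    D           L           A           M
  Initial      0.7025      0.1796      0.2311      0.1845
  Change      0.09786     0.03262     0.03262    -0.06524
  Equil        0.8004      0.2122      0.2637      0.1193
  solve Keq expr → x = -0.03262; check Q = 0.4957
Then remove 0.06622 M of L.
Step 2:
                    D           L           A           M
  Initial      0.8004       0.146      0.2637      0.1193
  Change      0.01966    0.006552    0.006552     -0.0131
  Equil          0.82      0.1526      0.2703      0.1062
  solve Keq expr → x = -0.006552; check Q = 0.4957

Q₀ = 2.366; Q > K (proceeds reverse)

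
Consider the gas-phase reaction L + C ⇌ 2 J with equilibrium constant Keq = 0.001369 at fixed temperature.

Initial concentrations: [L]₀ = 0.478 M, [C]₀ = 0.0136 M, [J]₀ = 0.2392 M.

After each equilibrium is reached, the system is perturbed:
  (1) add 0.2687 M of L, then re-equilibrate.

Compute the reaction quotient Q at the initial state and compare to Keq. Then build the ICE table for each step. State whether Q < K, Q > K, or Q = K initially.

Q₀ = 8.801 vs Keq = 0.001369 ⇒ Q>K, reverse
Step 1:
                  L         C         J
  Initial     0.478    0.0136    0.2392
  Change     0.1145    0.1145    -0.229
  Equil      0.5925    0.1281   0.01019
  solve Keq expr → x = -0.1145; check Q = 0.001369
Then add 0.2687 M of L.
Step 2:
                  L         C         J
  Initial    0.8612    0.1281   0.01019
  Change   -0.00102  -0.00102   0.00204
  Equil      0.8602    0.1271   0.01223
  solve Keq expr → x = 0.00102; check Q = 0.001369

Q₀ = 8.801; Q > K (proceeds reverse)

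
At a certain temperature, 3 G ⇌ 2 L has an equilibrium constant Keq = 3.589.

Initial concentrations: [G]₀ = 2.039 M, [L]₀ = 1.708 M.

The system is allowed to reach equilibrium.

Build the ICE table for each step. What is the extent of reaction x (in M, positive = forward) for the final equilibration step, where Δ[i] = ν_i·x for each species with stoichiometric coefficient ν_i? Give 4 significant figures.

Q₀ = 0.3441 vs Keq = 3.589 ⇒ Q<K, forward
Step 1:
                    G           L
  init          2.039       1.708
  Δ           -0.8986      0.5991
  eq             1.14       2.307
  solve Keq expr → x = 0.2995; check Q = 3.589

x = 0.2995 M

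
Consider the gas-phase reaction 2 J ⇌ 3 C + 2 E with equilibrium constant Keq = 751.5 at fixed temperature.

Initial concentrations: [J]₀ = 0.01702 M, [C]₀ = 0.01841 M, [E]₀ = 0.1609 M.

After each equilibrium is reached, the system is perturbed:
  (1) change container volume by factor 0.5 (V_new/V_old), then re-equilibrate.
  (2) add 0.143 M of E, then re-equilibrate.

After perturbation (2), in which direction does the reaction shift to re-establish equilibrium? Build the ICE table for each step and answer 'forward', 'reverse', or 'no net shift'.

Q₀ = 5.5764e-04 vs Keq = 751.5 ⇒ Q<K, forward
Step 1:
                  J         C         E
  init      0.01702   0.01841    0.1609
  Δ        -0.01696   0.02544   0.01696
  eq      5.9577e-05   0.04385    0.1779
  solve Keq expr → x = 0.00848; check Q = 751.5
Then change container volume by factor 0.5 (V_new/V_old).
Step 2:
                  J         C         E
  init    1.1915e-04    0.0877    0.3557
  Δ       2.1580e-04 -3.2370e-04 -2.1580e-04
  eq      3.3495e-04   0.08738    0.3555
  solve Keq expr → x = -1.0790e-04; check Q = 751.5
Then add 0.143 M of E.
Step 3:
                  J         C         E
  init    3.3495e-04   0.08738    0.4985
  Δ       1.3300e-04 -1.9950e-04 -1.3300e-04
  eq      4.6795e-04   0.08718    0.4984
  solve Keq expr → x = -6.6500e-05; check Q = 751.5

Direction: reverse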